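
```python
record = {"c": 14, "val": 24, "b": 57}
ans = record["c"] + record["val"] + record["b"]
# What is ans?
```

Trace:
`record = {"c": 14, "val": 24, "b": 57}` → record = {'c': 14, 'val': 24, 'b': 57}
`ans = record["c"] + record["val"] + record["b"]` → ans = 95
So ans = 95

Answer: 95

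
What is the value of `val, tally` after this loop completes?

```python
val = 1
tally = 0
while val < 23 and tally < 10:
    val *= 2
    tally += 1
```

Double until >= 23 or 10 iterations
`val, tally` takes the values: (1, 0) → (2, 0) → (2, 1) → (4, 1) → (4, 2) → (8, 2) → (8, 3) → (16, 3) → (16, 4) → (32, 4) → (32, 5)

Answer: 32, 5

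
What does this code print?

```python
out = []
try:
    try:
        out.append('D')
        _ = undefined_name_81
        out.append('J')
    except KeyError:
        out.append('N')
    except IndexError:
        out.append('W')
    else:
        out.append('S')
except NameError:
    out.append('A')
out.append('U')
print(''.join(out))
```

Execution trace: 'D' (try body) → 'A' (outer except NameError) → 'U' (after the try/except). Output: DAU

Answer: DAU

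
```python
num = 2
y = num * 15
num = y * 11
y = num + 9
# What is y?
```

Trace:
`num = 2` → num = 2
`y = num * 15` → y = 30
`num = y * 11` → num = 330
`y = num + 9` → y = 339
So y = 339

Answer: 339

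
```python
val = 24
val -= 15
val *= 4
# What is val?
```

Trace:
`val = 24` → val = 24
`val -= 15` → val = 9
`val *= 4` → val = 36
So val = 36

Answer: 36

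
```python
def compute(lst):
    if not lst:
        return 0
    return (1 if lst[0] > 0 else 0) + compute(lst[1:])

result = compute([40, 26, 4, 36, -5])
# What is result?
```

Count of positive elements in [40, 26, 4, 36, -5] = 4

Answer: 4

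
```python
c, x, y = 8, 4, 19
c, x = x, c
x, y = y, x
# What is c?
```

Trace:
`c, x, y = 8, 4, 19` → c = 8; x = 4; y = 19
`c, x = x, c` → c = 4; x = 8
`x, y = y, x` → x = 19; y = 8
So c = 4

Answer: 4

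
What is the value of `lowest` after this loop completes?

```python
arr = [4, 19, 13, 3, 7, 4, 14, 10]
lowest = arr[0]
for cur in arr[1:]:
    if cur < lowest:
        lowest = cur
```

Minimum of [4, 19, 13, 3, 7, 4, 14, 10]
`lowest` takes the values: 4 → 3

Answer: 3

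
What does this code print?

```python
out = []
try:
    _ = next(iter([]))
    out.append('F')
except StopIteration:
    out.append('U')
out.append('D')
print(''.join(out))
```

Execution trace: 'U' (except StopIteration) → 'D' (after the try/except). Output: UD

Answer: UD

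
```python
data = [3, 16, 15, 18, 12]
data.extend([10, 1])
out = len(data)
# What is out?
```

Trace:
`data = [3, 16, 15, 18, 12]` → data = [3, 16, 15, 18, 12]
`data.extend([10, 1])` → data = [3, 16, 15, 18, 12, 10, 1]
`out = len(data)` → out = 7
So out = 7

Answer: 7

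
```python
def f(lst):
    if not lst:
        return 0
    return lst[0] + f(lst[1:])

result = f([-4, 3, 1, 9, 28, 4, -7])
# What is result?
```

(-4) + 3 + 1 + 9 + 28 + 4 + (-7) + 0 = 34

Answer: 34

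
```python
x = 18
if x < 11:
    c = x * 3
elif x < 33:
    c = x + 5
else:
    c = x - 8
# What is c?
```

Trace:
`x = 18` → x = 18
`if x < 11: ...` → x < 11 is False, x < 33 is True → c = 23
So c = 23

Answer: 23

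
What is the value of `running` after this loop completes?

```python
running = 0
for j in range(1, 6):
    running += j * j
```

Sum of squares 1² to 5² = 55
`running` takes the values: 0 → 1 → 5 → 14 → 30 → 55

Answer: 55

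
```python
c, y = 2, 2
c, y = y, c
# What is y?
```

Trace:
`c, y = 2, 2` → c = 2; y = 2
`c, y = y, c` → c = 2; y = 2
So y = 2

Answer: 2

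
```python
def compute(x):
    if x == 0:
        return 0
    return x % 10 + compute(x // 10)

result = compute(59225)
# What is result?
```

Sum of digits of 59225: 5 + 2 + 2 + 9 + 5 = 23

Answer: 23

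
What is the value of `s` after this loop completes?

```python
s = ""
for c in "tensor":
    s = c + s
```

Reverse 'tensor'
`s` takes the values: "" → "t" → "et" → "net" → "snet" → "osnet" → "rosnet"

Answer: "rosnet"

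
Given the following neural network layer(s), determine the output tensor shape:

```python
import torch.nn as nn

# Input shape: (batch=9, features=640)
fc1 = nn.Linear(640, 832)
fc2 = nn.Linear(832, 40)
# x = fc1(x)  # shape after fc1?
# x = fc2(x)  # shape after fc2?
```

Input: (9, 640) -> after fc1: (9, 832) -> Output: (9, 40)

Answer: (9, 40)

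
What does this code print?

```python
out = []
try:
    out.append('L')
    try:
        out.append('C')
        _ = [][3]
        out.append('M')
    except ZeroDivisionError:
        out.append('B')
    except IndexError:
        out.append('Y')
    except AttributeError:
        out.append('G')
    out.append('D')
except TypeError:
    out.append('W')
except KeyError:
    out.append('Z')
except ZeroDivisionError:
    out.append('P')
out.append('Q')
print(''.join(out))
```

Execution trace: 'L' (try body) → 'C' (inner try body) → 'Y' (inner except IndexError) → 'D' (try body, no exception) → 'Q' (after the try/except). Output: LCYDQ

Answer: LCYDQ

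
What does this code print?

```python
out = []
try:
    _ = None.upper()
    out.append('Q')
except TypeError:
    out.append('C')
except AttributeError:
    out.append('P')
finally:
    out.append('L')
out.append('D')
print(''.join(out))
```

Execution trace: 'P' (except AttributeError) → 'L' (finally) → 'D' (after the try/except). Output: PLD

Answer: PLD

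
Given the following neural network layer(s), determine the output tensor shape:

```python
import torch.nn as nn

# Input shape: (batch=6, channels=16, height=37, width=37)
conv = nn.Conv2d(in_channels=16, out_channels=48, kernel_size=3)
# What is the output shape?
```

Input: (6, 16, 37, 37) -> Output: (6, 48, 35, 35)

Answer: (6, 48, 35, 35)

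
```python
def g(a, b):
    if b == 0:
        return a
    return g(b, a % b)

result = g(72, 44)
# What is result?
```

g(72, 44) -> g(44, 28) -> g(28, 16) -> g(16, 12) -> g(12, 4) -> g(4, 0) -> 4

Answer: 4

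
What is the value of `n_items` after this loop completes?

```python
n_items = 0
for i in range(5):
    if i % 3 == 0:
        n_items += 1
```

Count numbers divisible by 3 in range(5)
`n_items` takes the values: 0 → 1 → 2

Answer: 2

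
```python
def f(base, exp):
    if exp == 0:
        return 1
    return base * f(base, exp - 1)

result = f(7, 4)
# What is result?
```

f(7, 4) = 7 * 7 * 7 * 7 = 2401

Answer: 2401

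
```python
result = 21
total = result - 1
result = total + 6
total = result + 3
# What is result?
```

Trace:
`result = 21` → result = 21
`total = result - 1` → total = 20
`result = total + 6` → result = 26
`total = result + 3` → total = 29
So result = 26

Answer: 26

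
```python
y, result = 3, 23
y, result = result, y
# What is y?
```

Trace:
`y, result = 3, 23` → y = 3; result = 23
`y, result = result, y` → y = 23; result = 3
So y = 23

Answer: 23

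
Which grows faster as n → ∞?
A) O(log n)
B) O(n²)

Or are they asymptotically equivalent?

O(log n) vs O(n²): Higher order terms dominate.

Answer: B) O(n²) grows faster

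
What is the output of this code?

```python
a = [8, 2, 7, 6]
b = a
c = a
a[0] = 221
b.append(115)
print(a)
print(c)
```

Key concept: multiple aliases.
Step by step:
`a = [8, 2, 7, 6]` → a = [8, 2, 7, 6]
`b = a` → b = [8, 2, 7, 6] (same object as a)
`c = a` → c = [8, 2, 7, 6] (same object as a, b)
`a[0] = 221` → a = [221, 2, 7, 6] (same object as b, c); b = [221, 2, 7, 6] (same object as a, c); c = [221, 2, 7, 6] (same object as a, b)
`b.append(115)` → a = [221, 2, 7, 6, 115] (same object as b, c); b = [221, 2, 7, 6, 115] (same object as a, c); c = [221, 2, 7, 6, 115] (same object as a, b)
`print(a)` → prints [221, 2, 7, 6, 115]
`print(c)` → prints [221, 2, 7, 6, 115]

Answer:
[221, 2, 7, 6, 115]
[221, 2, 7, 6, 115]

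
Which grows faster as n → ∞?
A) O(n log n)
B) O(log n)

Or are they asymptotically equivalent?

O(n log n) vs O(log n): Higher order terms dominate.

Answer: A) O(n log n) grows faster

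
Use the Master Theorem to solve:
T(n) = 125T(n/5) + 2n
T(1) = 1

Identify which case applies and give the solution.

a=125, b=5, f(n)=2n. log_5(125) = 3. Since c=1 < 3, Case 1 applies: T(n) = Θ(n^log_b(a)) = O(n^3).

Answer: O(n^3) - Case 1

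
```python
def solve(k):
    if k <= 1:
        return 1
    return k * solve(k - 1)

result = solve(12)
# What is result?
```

solve(12) = 12 * 11 * 10 * 9 * 8 * 7 * 6 * 5 * 4 * 3 * 2 * 1 = 479001600

Answer: 479001600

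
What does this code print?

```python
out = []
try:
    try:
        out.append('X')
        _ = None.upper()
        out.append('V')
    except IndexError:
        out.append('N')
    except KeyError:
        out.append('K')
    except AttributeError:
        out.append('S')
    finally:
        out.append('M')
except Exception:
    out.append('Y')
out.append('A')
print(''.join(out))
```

Execution trace: 'X' (inner try body) → 'S' (inner except AttributeError) → 'M' (inner finally) → 'A' (after the try/except). Output: XSMA

Answer: XSMA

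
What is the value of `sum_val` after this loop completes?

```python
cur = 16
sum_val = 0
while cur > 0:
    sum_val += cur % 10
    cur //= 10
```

Sum digits of 16
`sum_val` takes the values: 0 → 6 → 7

Answer: 7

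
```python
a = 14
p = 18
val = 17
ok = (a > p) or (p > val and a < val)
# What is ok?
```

Trace:
`a = 14` → a = 14
`p = 18` → p = 18
`val = 17` → val = 17
`ok = (a > p) or (p > val and a < val)` → ok = True
So ok = True

Answer: True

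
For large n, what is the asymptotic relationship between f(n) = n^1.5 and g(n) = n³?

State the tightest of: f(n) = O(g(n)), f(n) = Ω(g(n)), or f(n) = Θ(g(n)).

n^1.5 vs n³: f(n) = O(g(n)) but not Ω(g(n)) — n³ grows strictly faster than n^1.5.

Answer: f(n) = O(g(n)) but not Ω(g(n)) — n³ grows strictly faster than n^1.5.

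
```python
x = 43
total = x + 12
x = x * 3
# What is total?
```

Trace:
`x = 43` → x = 43
`total = x + 12` → total = 55
`x = x * 3` → x = 129
So total = 55

Answer: 55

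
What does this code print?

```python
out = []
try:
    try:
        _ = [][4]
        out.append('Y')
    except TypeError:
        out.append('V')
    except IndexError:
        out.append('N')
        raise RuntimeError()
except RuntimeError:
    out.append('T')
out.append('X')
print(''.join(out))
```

Execution trace: 'N' (inner except IndexError) → 'T' (outer except RuntimeError) → 'X' (after the try/except). Output: NTX

Answer: NTX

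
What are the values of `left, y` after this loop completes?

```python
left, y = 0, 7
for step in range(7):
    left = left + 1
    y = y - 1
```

left goes 0→7, y goes 7→0
`left, y` takes the values: (0, 7) → (1, 7) → (1, 6) → (2, 6) → (2, 5) → (3, 5) → (3, 4) → (4, 4) → (4, 3) → (5, 3) → (5, 2) → (6, 2) → (6, 1) → (7, 1) → (7, 0)

Answer: 7, 0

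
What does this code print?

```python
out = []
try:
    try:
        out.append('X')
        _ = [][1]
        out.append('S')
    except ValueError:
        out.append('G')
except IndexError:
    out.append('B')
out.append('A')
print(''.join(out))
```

Execution trace: 'X' (try body) → 'B' (outer except IndexError) → 'A' (after the try/except). Output: XBA

Answer: XBA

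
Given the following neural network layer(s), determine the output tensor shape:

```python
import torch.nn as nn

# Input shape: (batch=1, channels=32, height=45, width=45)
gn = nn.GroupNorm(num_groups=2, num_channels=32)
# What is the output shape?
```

Input: (1, 32, 45, 45) -> Output: (1, 32, 45, 45)

Answer: (1, 32, 45, 45)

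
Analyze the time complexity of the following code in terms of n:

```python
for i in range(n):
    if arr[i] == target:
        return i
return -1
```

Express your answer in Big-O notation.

This is Linear search in an array. Time complexity: O(n).

Answer: O(n)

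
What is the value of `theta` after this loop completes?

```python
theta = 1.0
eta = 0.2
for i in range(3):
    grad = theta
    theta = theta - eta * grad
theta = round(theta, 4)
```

Gradient descent: w = 1.0 * (1 - 0.2)^3
`theta` takes the values: 1.0 → 0.8 → 0.64 → 0.512

Answer: 0.512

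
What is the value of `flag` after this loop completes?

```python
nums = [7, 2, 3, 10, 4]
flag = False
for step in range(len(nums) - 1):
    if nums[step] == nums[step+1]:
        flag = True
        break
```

Check consecutive duplicates in [7, 2, 3, 10, 4]
`flag` takes the values: False

Answer: False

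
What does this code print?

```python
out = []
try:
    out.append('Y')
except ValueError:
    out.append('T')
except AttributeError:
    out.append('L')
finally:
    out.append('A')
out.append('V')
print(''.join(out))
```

Execution trace: 'Y' (try body, no exception) → 'A' (finally) → 'V' (after the try/except). Output: YAV

Answer: YAV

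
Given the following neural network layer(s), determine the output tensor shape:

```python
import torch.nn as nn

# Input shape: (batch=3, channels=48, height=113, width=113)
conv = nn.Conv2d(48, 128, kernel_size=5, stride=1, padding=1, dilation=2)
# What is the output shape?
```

Input: (3, 48, 113, 113) -> Output: (3, 128, 107, 107)

Answer: (3, 128, 107, 107)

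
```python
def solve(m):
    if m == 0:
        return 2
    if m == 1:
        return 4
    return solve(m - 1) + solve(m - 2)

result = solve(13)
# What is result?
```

Build up from base cases: solve(0)=2, solve(1)=4, solve(2)=6, solve(3)=10, solve(4)=16, solve(5)=26, solve(6)=42, ..., solve(13)=1220

Answer: 1220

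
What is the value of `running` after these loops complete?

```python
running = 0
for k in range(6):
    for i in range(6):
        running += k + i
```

Sum of all k+i for k,i in 6x6
`running` takes the values: 0 → 1 → 3 → 6 → 10 → 15 → 16 → 18 → 21 → 25 → 30 → 36 → 38 → 41 → 45 → 50 → 56 → 63 → 66 → 70 → 75 → 81 → 88 → 96 → 100 → 105 → 111 → 118 → 126 → 135 → 140 → 146 → 153 → 161 → 170 → 180

Answer: 180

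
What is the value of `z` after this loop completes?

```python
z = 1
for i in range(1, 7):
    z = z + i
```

Start at 1, add 1 through 6
`z` takes the values: 1 → 2 → 4 → 7 → 11 → 16 → 22

Answer: 22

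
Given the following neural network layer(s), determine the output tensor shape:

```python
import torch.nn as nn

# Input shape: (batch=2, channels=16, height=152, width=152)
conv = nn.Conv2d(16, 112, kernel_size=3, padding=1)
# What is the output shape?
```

Input: (2, 16, 152, 152) -> Output: (2, 112, 152, 152)

Answer: (2, 112, 152, 152)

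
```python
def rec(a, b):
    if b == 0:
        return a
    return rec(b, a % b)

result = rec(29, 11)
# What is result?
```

rec(29, 11) -> rec(11, 7) -> rec(7, 4) -> rec(4, 3) -> rec(3, 1) -> rec(1, 0) -> 1

Answer: 1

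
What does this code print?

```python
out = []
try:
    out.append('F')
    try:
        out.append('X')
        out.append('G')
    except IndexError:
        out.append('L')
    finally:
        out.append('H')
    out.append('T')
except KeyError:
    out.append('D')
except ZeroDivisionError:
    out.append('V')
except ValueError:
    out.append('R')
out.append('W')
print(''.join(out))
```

Execution trace: 'F' (try body) → 'X' (inner try body) → 'G' (inner try body, no exception) → 'H' (inner finally) → 'T' (try body, no exception) → 'W' (after the try/except). Output: FXGHTW

Answer: FXGHTW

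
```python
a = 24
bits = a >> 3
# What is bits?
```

Trace:
`a = 24` → a = 24
`bits = a >> 3` → bits = 3
So bits = 3

Answer: 3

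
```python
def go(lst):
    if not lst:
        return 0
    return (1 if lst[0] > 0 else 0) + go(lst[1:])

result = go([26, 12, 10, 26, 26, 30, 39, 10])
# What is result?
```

Count of positive elements in [26, 12, 10, 26, 26, 30, 39, 10] = 8

Answer: 8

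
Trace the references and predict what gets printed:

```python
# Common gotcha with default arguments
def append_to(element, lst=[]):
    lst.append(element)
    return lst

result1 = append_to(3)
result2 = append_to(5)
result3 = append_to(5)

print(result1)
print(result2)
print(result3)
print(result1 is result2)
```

Key concept: mutable default argument gotcha.
Step by step:
`result1 = append_to(3)` → result1 = [3]
`result2 = append_to(5)` → result1 = [3, 5] (same object as result2); result2 = [3, 5] (same object as result1)
`result3 = append_to(5)` → result1 = [3, 5, 5] (same object as result2, result3); result2 = [3, 5, 5] (same object as result1, result3); result3 = [3, 5, 5] (same object as result1, result2)
`print(result1)` → prints [3, 5, 5]
`print(result2)` → prints [3, 5, 5]
`print(result3)` → prints [3, 5, 5]
`print(result1 is result2)` → prints True

Answer:
[3, 5, 5]
[3, 5, 5]
[3, 5, 5]
True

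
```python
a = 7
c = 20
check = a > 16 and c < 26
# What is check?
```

Trace:
`a = 7` → a = 7
`c = 20` → c = 20
`check = a > 16 and c < 26` → check = False
So check = False

Answer: False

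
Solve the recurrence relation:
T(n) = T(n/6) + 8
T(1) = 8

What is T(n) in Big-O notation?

Each step divides n by 6 and adds 8. After log_6(n) steps we reach T(1)=8. So T(n) = 8·log_6(n) + 8 = O(log n).

Answer: O(log n)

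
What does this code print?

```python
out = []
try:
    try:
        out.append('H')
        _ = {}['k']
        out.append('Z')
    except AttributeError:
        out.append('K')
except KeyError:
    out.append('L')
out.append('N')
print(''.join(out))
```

Execution trace: 'H' (inner try body) → 'L' (outer except KeyError) → 'N' (after the try/except). Output: HLN

Answer: HLN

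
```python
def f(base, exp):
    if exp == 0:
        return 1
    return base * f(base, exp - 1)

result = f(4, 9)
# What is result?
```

f(4, 9) = 4 * 4 * 4 * 4 * 4 * 4 * 4 * 4 * 4 = 262144

Answer: 262144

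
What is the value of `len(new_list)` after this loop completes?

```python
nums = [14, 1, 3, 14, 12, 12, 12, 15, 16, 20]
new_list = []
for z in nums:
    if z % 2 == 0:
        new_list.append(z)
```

Count even numbers in [14, 1, 3, 14, 12, 12, 12, 15, 16, 20]
`new_list` takes the values: [] → [14] → [14, 14] → [14, 14, 12] → [14, 14, 12, 12] → [14, 14, 12, 12, 12] → [14, 14, 12, 12, 12, 16] → [14, 14, 12, 12, 12, 16, 20]
So `len(new_list)` = 7

Answer: 7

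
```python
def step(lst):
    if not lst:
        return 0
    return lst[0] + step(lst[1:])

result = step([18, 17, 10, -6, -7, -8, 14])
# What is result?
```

18 + 17 + 10 + (-6) + (-7) + (-8) + 14 + 0 = 38

Answer: 38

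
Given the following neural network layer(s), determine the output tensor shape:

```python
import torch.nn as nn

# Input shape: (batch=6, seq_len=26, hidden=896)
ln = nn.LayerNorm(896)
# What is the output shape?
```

Input: (6, 26, 896) -> Output: (6, 26, 896)

Answer: (6, 26, 896)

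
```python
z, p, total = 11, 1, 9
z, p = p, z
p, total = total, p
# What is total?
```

Trace:
`z, p, total = 11, 1, 9` → z = 11; p = 1; total = 9
`z, p = p, z` → z = 1; p = 11
`p, total = total, p` → p = 9; total = 11
So total = 11

Answer: 11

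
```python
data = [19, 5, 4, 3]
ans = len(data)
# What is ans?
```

Trace:
`data = [19, 5, 4, 3]` → data = [19, 5, 4, 3]
`ans = len(data)` → ans = 4
So ans = 4

Answer: 4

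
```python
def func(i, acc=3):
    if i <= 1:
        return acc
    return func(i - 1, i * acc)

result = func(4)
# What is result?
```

Accumulator trace (n, acc): (4, 3) -> (3, 12) -> (2, 36) -> (1, 72) -> return 72

Answer: 72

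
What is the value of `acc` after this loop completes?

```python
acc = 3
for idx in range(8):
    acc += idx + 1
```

Start at 3, add 1 to 8 = 39
`acc` takes the values: 3 → 4 → 6 → 9 → 13 → 18 → 24 → 31 → 39

Answer: 39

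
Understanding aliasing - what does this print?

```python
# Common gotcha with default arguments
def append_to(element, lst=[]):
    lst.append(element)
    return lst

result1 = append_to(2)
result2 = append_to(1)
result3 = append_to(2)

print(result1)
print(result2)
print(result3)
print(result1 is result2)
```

Key concept: mutable default argument gotcha.
Step by step:
`result1 = append_to(2)` → result1 = [2]
`result2 = append_to(1)` → result1 = [2, 1] (same object as result2); result2 = [2, 1] (same object as result1)
`result3 = append_to(2)` → result1 = [2, 1, 2] (same object as result2, result3); result2 = [2, 1, 2] (same object as result1, result3); result3 = [2, 1, 2] (same object as result1, result2)
`print(result1)` → prints [2, 1, 2]
`print(result2)` → prints [2, 1, 2]
`print(result3)` → prints [2, 1, 2]
`print(result1 is result2)` → prints True

Answer:
[2, 1, 2]
[2, 1, 2]
[2, 1, 2]
True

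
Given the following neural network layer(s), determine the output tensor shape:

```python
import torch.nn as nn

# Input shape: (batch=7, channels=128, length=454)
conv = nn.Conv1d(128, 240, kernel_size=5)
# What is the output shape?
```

Input: (7, 128, 454) -> Output: (7, 240, 450)

Answer: (7, 240, 450)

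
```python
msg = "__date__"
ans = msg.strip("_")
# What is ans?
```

Trace:
`msg = "__date__"` → msg = '__date__'
`ans = msg.strip("_")` → ans = 'date'
So ans = 'date'

Answer: 'date'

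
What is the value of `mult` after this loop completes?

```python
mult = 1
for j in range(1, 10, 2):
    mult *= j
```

Product of 1, 3, 5, ... up to 9
`mult` takes the values: 1 → 3 → 15 → 105 → 945

Answer: 945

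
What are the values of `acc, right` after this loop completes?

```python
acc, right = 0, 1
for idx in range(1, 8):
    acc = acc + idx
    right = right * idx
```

Sum and factorial of 1 to 7
`acc, right` takes the values: (0, 1) → (1, 1) → (3, 1) → (3, 2) → (6, 2) → (6, 6) → (10, 6) → (10, 24) → (15, 24) → (15, 120) → (21, 120) → (21, 720) → (28, 720) → (28, 5040)

Answer: 28, 5040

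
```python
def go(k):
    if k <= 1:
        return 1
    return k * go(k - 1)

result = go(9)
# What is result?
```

go(9) = 9 * 8 * 7 * 6 * 5 * 4 * 3 * 2 * 1 = 362880

Answer: 362880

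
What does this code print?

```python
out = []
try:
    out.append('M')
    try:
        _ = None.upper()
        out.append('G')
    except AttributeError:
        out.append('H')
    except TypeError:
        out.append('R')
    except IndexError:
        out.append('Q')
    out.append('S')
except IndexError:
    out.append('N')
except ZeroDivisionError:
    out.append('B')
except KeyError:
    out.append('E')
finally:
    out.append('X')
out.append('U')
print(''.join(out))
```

Execution trace: 'M' (try body) → 'H' (inner except AttributeError) → 'S' (try body, no exception) → 'X' (finally) → 'U' (after the try/except). Output: MHSXU

Answer: MHSXU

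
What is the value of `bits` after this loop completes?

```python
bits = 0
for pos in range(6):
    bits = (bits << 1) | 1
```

Build 6 consecutive 1-bits: 0b111111
`bits` takes the values: 0 → 1 → 3 → 7 → 15 → 31 → 63

Answer: 63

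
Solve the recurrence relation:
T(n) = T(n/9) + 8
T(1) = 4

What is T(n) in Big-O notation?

Each step divides n by 9 and adds 8. After log_9(n) steps we reach T(1)=4. So T(n) = 8·log_9(n) + 4 = O(log n).

Answer: O(log n)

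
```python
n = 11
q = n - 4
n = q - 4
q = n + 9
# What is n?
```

Trace:
`n = 11` → n = 11
`q = n - 4` → q = 7
`n = q - 4` → n = 3
`q = n + 9` → q = 12
So n = 3

Answer: 3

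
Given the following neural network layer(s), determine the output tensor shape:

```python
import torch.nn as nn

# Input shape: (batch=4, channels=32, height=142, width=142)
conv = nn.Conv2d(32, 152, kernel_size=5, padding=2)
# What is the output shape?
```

Input: (4, 32, 142, 142) -> Output: (4, 152, 142, 142)

Answer: (4, 152, 142, 142)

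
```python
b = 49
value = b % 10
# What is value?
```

Trace:
`b = 49` → b = 49
`value = b % 10` → value = 9
So value = 9

Answer: 9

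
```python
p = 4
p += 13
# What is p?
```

Trace:
`p = 4` → p = 4
`p += 13` → p = 17
So p = 17

Answer: 17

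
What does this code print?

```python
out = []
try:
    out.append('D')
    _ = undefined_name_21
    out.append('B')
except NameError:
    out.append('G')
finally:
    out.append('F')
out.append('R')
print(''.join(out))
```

Execution trace: 'D' (try body) → 'G' (except NameError) → 'F' (finally) → 'R' (after the try/except). Output: DGFR

Answer: DGFR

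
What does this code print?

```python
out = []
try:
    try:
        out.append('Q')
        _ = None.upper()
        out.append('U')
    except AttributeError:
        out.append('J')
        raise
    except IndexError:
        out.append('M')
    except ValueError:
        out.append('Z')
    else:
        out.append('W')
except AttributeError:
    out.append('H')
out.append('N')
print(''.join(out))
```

Execution trace: 'Q' (inner try body) → 'J' (inner except AttributeError) → 'H' (outer except AttributeError) → 'N' (after the try/except). Output: QJHN

Answer: QJHN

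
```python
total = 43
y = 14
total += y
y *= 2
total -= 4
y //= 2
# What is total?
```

Trace:
`total = 43` → total = 43
`y = 14` → y = 14
`total += y` → total = 57
`y *= 2` → y = 28
`total -= 4` → total = 53
`y //= 2` → y = 14
So total = 53

Answer: 53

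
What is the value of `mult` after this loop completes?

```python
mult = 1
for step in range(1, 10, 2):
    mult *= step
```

Product of 1, 3, 5, ... up to 9
`mult` takes the values: 1 → 3 → 15 → 105 → 945

Answer: 945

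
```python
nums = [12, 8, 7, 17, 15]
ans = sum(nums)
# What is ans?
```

Trace:
`nums = [12, 8, 7, 17, 15]` → nums = [12, 8, 7, 17, 15]
`ans = sum(nums)` → ans = 59
So ans = 59

Answer: 59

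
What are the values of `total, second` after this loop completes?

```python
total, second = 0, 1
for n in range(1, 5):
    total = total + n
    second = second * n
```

Sum and factorial of 1 to 4
`total, second` takes the values: (0, 1) → (1, 1) → (3, 1) → (3, 2) → (6, 2) → (6, 6) → (10, 6) → (10, 24)

Answer: 10, 24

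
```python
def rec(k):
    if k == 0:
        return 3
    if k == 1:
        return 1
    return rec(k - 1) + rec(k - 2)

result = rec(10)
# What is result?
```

Build up from base cases: rec(0)=3, rec(1)=1, rec(2)=4, rec(3)=5, rec(4)=9, rec(5)=14, rec(6)=23, ..., rec(10)=157

Answer: 157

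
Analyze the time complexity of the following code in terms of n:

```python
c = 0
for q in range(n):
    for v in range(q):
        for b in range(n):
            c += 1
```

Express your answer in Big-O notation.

Each loop level contributes: n × n × n. Multiplying the contributions gives O(n^3).

Answer: O(n^3)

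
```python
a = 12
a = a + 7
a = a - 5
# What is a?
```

Trace:
`a = 12` → a = 12
`a = a + 7` → a = 19
`a = a - 5` → a = 14
So a = 14

Answer: 14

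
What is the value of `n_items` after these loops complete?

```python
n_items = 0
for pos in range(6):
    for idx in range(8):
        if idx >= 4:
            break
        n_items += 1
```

Inner breaks at 4, outer runs 6 times
`n_items` takes the values: 0 → 1 → 2 → 3 → 4 → 5 → 6 → 7 → 8 → 9 → 10 → 11 → 12 → 13 → 14 → 15 → 16 → 17 → 18 → 19 → 20 → 21 → 22 → 23 → 24

Answer: 24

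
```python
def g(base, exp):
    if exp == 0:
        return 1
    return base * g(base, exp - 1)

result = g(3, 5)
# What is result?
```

g(3, 5) = 3 * 3 * 3 * 3 * 3 = 243

Answer: 243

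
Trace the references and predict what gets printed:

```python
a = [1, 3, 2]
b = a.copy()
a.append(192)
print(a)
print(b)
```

Key concept: list.copy() creates independent copy.
Step by step:
`a = [1, 3, 2]` → a = [1, 3, 2]
`b = a.copy()` → b = [1, 3, 2]
`a.append(192)` → a = [1, 3, 2, 192]
`print(a)` → prints [1, 3, 2, 192]
`print(b)` → prints [1, 3, 2]

Answer:
[1, 3, 2, 192]
[1, 3, 2]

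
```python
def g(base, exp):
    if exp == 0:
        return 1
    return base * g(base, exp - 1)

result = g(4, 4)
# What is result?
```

g(4, 4) = 4 * 4 * 4 * 4 = 256

Answer: 256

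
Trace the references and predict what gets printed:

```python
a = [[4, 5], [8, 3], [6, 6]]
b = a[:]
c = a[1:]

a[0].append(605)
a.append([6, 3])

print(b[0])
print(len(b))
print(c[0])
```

Key concept: slice with nested mutation.
Step by step:
`a = [[4, 5], [8, 3], [6, 6]]` → a = [[4, 5], [8, 3], [6, 6]]
`b = a[:]` → b = [[4, 5], [8, 3], [6, 6]]
`c = a[1:]` → c = [[8, 3], [6, 6]]
`a[0].append(605)` → a = [[4, 5, 605], [8, 3], [6, 6]]; b = [[4, 5, 605], [8, 3], [6, 6]]
`a.append([6, 3])` → a = [[4, 5, 605], [8, 3], [6, 6], [6, 3]]
`print(b[0])` → prints [4, 5, 605]
`print(len(b))` → prints 3
`print(c[0])` → prints [8, 3]

Answer:
[4, 5, 605]
3
[8, 3]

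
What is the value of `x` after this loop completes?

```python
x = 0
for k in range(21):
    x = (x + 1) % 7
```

Increment mod 7, 21 times = 0
`x` takes the values: 0 → 1 → 2 → 3 → 4 → 5 → 6 → 0 → 1 → 2 → 3 → 4 → 5 → 6 → 0 → 1 → 2 → 3 → 4 → 5 → 6 → 0

Answer: 0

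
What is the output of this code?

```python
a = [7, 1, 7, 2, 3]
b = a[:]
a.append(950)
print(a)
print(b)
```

Key concept: slice [:] creates copy.
Step by step:
`a = [7, 1, 7, 2, 3]` → a = [7, 1, 7, 2, 3]
`b = a[:]` → b = [7, 1, 7, 2, 3]
`a.append(950)` → a = [7, 1, 7, 2, 3, 950]
`print(a)` → prints [7, 1, 7, 2, 3, 950]
`print(b)` → prints [7, 1, 7, 2, 3]

Answer:
[7, 1, 7, 2, 3, 950]
[7, 1, 7, 2, 3]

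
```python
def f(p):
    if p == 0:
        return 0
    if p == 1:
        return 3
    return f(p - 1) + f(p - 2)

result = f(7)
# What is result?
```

Build up from base cases: f(0)=0, f(1)=3, f(2)=3, f(3)=6, f(4)=9, f(5)=15, f(6)=24, ..., f(7)=39

Answer: 39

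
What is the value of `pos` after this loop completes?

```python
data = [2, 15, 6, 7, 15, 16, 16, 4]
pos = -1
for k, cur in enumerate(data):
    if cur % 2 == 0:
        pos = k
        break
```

First even number index in [2, 15, 6, 7, 15, 16, 16, 4]
`pos` takes the values: -1 → 0

Answer: 0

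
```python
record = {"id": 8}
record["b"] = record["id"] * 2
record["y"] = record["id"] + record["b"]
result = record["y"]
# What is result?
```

Trace:
`record = {"id": 8}` → record = {'id': 8}
`record["b"] = record["id"] * 2` → record = {'id': 8, 'b': 16}
`record["y"] = record["id"] + record["b"]` → record = {'id': 8, 'b': 16, 'y': 24}
`result = record["y"]` → result = 24
So result = 24

Answer: 24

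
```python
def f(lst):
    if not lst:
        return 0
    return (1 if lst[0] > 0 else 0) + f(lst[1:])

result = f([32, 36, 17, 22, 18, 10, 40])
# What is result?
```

Count of positive elements in [32, 36, 17, 22, 18, 10, 40] = 7

Answer: 7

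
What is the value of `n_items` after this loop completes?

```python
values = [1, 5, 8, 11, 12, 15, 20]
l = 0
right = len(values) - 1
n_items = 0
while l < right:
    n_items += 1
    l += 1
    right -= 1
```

Iterations until pointers meet (list length 7)
`n_items` takes the values: 0 → 1 → 2 → 3

Answer: 3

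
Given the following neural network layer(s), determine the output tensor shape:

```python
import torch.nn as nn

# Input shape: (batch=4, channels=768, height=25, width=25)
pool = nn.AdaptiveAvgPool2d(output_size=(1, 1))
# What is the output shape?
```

Input: (4, 768, 25, 25) -> Output: (4, 768, 1, 1)

Answer: (4, 768, 1, 1)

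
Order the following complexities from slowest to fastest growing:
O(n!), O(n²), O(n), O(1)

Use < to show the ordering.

Ordered by growth rate: O(1) < O(n) < O(n²) < O(n!)

Answer: O(1) < O(n) < O(n²) < O(n!)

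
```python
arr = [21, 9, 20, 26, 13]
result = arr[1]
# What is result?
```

Trace:
`arr = [21, 9, 20, 26, 13]` → arr = [21, 9, 20, 26, 13]
`result = arr[1]` → result = 9
So result = 9

Answer: 9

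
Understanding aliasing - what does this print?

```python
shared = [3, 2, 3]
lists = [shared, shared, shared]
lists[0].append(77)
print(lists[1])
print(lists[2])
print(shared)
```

Key concept: list of same reference.
Step by step:
`shared = [3, 2, 3]` → shared = [3, 2, 3]
`lists = [shared, shared, shared]` → lists = [[3, 2, 3], [3, 2, 3], [3, 2, 3]]
`lists[0].append(77)` → shared = [3, 2, 3, 77]; lists = [[3, 2, 3, 77], [3, 2, 3, 77], [3, 2, 3, 77]]
`print(lists[1])` → prints [3, 2, 3, 77]
`print(lists[2])` → prints [3, 2, 3, 77]
`print(shared)` → prints [3, 2, 3, 77]

Answer:
[3, 2, 3, 77]
[3, 2, 3, 77]
[3, 2, 3, 77]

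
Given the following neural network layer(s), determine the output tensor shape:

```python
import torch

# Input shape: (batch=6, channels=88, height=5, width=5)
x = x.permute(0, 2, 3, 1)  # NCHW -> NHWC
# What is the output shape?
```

Input: (6, 88, 5, 5) -> Output: (6, 5, 5, 88)

Answer: (6, 5, 5, 88)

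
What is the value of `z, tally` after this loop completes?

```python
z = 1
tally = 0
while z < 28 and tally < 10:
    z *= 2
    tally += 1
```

Double until >= 28 or 10 iterations
`z, tally` takes the values: (1, 0) → (2, 0) → (2, 1) → (4, 1) → (4, 2) → (8, 2) → (8, 3) → (16, 3) → (16, 4) → (32, 4) → (32, 5)

Answer: 32, 5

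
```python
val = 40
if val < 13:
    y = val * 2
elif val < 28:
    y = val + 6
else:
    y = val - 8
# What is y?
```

Trace:
`val = 40` → val = 40
`if val < 13: ...` → val < 13 is False, val < 28 is False, take else branch → y = 32
So y = 32

Answer: 32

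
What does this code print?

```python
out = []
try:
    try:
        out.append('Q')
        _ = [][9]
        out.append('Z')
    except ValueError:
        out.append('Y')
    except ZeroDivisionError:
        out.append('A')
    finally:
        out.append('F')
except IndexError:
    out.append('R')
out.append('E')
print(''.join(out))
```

Execution trace: 'Q' (try body) → 'F' (finally) → 'R' (outer except IndexError) → 'E' (after the try/except). Output: QFRE

Answer: QFRE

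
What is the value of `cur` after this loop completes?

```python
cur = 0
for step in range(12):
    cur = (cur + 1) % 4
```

Increment mod 4, 12 times = 0
`cur` takes the values: 0 → 1 → 2 → 3 → 0 → 1 → 2 → 3 → 0 → 1 → 2 → 3 → 0

Answer: 0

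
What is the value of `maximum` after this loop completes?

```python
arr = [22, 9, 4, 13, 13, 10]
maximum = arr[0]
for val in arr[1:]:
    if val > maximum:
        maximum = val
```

Maximum of [22, 9, 4, 13, 13, 10]
`maximum` takes the values: 22

Answer: 22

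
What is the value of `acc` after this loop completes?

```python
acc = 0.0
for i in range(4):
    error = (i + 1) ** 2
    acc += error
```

Sum of squared losses 1² + 2² + ... + 4²
`acc` takes the values: 0.0 → 1.0 → 5.0 → 14.0 → 30.0

Answer: 30.0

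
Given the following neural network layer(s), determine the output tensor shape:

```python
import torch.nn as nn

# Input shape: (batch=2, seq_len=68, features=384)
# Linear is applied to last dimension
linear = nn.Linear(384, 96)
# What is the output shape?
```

Input: (2, 68, 384) -> Output: (2, 68, 96)

Answer: (2, 68, 96)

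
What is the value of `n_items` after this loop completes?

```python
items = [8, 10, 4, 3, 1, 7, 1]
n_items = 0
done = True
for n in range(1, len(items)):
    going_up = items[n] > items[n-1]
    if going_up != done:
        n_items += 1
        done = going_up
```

Count direction changes in [8, 10, 4, 3, 1, 7, 1]
`n_items` takes the values: 0 → 1 → 2 → 3

Answer: 3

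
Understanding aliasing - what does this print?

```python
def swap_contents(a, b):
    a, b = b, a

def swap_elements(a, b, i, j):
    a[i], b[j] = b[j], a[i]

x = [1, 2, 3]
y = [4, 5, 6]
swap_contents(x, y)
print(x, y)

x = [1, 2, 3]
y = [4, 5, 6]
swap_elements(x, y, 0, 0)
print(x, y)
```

Key concept: parameter rebinding vs mutation.
Step by step:
`x = [1, 2, 3]` → x = [1, 2, 3]
`y = [4, 5, 6]` → y = [4, 5, 6]
`swap_contents(x, y)` → no visible change to tracked variables
`print(x, y)` → prints [1, 2, 3] [4, 5, 6]
`x = [1, 2, 3]` → x = [1, 2, 3]
`y = [4, 5, 6]` → y = [4, 5, 6]
`swap_elements(x, y, 0, 0)` → x = [4, 2, 3]; y = [1, 5, 6]
`print(x, y)` → prints [4, 2, 3] [1, 5, 6]

Answer:
[1, 2, 3] [4, 5, 6]
[4, 2, 3] [1, 5, 6]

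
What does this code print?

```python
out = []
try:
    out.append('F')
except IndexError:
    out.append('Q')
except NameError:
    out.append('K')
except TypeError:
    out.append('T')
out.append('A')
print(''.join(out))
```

Execution trace: 'F' (try body, no exception) → 'A' (after the try/except). Output: FA

Answer: FA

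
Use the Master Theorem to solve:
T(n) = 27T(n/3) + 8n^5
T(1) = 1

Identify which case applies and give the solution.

a=27, b=3, f(n)=8n^5. log_3(27) = 3. Since c=5 > 3 and the regularity condition holds (27(n/3)^5 = (27/3^5)n^5 with 27/3^5 < 1), Case 3 applies: T(n) = Θ(f(n)) = O(n^5).

Answer: O(n^5) - Case 3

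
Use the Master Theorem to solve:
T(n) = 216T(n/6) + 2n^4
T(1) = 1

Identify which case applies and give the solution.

a=216, b=6, f(n)=2n^4. log_6(216) = 3. Since c=4 > 3 and the regularity condition holds (216(n/6)^4 = (216/6^4)n^4 with 216/6^4 < 1), Case 3 applies: T(n) = Θ(f(n)) = O(n^4).

Answer: O(n^4) - Case 3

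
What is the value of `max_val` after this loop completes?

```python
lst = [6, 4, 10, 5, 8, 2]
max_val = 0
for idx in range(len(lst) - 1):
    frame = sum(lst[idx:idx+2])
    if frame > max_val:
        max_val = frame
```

Max sum of 2-element window in [6, 4, 10, 5, 8, 2]
`max_val` takes the values: 0 → 10 → 14 → 15

Answer: 15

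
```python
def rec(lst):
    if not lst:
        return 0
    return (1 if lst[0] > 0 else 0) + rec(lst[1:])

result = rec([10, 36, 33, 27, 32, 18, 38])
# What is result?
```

Count of positive elements in [10, 36, 33, 27, 32, 18, 38] = 7

Answer: 7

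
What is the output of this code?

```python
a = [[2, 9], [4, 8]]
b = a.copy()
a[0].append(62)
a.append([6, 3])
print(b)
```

Key concept: shallow copy with nested lists.
Step by step:
`a = [[2, 9], [4, 8]]` → a = [[2, 9], [4, 8]]
`b = a.copy()` → b = [[2, 9], [4, 8]]
`a[0].append(62)` → a = [[2, 9, 62], [4, 8]]; b = [[2, 9, 62], [4, 8]]
`a.append([6, 3])` → a = [[2, 9, 62], [4, 8], [6, 3]]
`print(b)` → prints [[2, 9, 62], [4, 8]]

Answer: [[2, 9, 62], [4, 8]]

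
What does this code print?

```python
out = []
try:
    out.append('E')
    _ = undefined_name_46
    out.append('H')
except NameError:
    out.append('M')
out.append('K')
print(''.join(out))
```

Execution trace: 'E' (try body) → 'M' (except NameError) → 'K' (after the try/except). Output: EMK

Answer: EMK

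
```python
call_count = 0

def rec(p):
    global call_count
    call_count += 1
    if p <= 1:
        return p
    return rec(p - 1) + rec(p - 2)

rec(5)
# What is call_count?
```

Calls(p) = 1 + Calls(p-1) + Calls(p-2); Calls(0)=Calls(1)=1. For p=5 this gives 15.

Answer: 15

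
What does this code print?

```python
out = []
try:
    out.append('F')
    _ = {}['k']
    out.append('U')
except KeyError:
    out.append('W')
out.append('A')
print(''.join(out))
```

Execution trace: 'F' (try body) → 'W' (except KeyError) → 'A' (after the try/except). Output: FWA

Answer: FWA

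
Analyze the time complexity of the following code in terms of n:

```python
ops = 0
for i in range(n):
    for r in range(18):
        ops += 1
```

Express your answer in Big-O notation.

Each loop level contributes: n × 1. Multiplying the contributions gives O(n).

Answer: O(n)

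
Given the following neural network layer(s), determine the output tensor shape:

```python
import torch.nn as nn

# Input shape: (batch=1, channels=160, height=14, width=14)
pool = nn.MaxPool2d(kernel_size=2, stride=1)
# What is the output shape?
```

Input: (1, 160, 14, 14) -> Output: (1, 160, 13, 13)

Answer: (1, 160, 13, 13)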